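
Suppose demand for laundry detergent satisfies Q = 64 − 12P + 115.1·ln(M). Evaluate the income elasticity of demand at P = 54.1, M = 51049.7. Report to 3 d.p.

At P = 54.1, M = 51049.7: Q = 662.548.
Holding P constant, ∂Q/∂M = 115.1/M = 0.00225467.
η_M = (∂Q/∂M)·(M/Q) = 0.00225467 × (51049.7/662.548) = 0.174.

0.174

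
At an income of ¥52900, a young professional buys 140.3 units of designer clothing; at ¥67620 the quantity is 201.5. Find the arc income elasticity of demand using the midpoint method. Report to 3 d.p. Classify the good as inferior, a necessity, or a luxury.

ΔQ = 201.5 − 140.3 = 61.2; midpoint Q̄ = (140.3 + 201.5)/2 = 170.9.
ΔI = 67620 − 52900 = 14720; midpoint Ī = (52900 + 67620)/2 = 60260.
η = (ΔQ/Q̄) ÷ (ΔI/Ī) = (61.2/170.9) ÷ (14720/60260) = 1.466.
η > 1 ⇒ luxury.

1.466 (luxury)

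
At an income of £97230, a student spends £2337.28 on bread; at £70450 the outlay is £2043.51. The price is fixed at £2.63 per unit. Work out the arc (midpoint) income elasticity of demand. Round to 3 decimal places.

With a constant price, Q₁ = 2337.28/2.63 = 888.700 and Q₂ = 2043.51/2.63 = 777.000 (equivalently, work directly with expenditure since P cancels).
Midpoint %ΔQ = (2043.51 − 2337.28)/2190.40 = -0.13412; midpoint %ΔI = (70450 − 97230)/83840 = -0.31942.
η = -0.13412 / -0.31942 = 0.420.

0.420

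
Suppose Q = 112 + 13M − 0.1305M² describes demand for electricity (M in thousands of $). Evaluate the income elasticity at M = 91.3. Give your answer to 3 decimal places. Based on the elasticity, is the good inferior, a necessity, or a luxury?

At M = 91.3: Q = 211.0925.
dQ/dM = 13 − 0.261M = -10.82930.
η = (dQ/dM)·(M/Q) = -10.82930 × (91.3/211.0925) = -4.684.
η < 0 ⇒ inferior good.

-4.684 (inferior good)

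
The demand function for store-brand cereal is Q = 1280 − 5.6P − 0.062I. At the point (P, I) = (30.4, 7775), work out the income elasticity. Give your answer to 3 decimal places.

At P = 30.4, I = 7775: Q = 627.710.
Holding P constant, ∂Q/∂I = −0.062.
η_I = (∂Q/∂I)·(I/Q) = -0.062 × (7775/627.710) = -0.768.

-0.768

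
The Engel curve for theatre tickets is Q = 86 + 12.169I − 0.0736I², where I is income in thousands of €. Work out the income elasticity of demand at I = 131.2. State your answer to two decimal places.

-2.25

At I = 131.2: Q = 415.6636.
dQ/dI = 12.169 − 0.1472I = -7.14364.
η = (dQ/dI)·(I/Q) = -7.14364 × (131.2/415.6636) = -2.25.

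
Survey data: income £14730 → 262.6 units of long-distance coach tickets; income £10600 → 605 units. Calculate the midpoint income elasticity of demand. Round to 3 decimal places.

ΔQ = 605 − 262.6 = 342.4; midpoint Q̄ = (262.6 + 605)/2 = 433.8.
ΔI = 10600 − 14730 = -4130; midpoint Ī = (14730 + 10600)/2 = 12665.
η = (ΔQ/Q̄) ÷ (ΔI/Ī) = (342.4/433.8) ÷ (-4130/12665) = -2.420.

-2.420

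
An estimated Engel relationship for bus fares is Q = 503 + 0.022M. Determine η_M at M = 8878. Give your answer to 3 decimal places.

At M = 8878: Q = 698.316.
dQ/dM = 0.022.
η = (dQ/dM)·(M/Q) = 0.022 × (8878/698.316) = 0.280.

0.280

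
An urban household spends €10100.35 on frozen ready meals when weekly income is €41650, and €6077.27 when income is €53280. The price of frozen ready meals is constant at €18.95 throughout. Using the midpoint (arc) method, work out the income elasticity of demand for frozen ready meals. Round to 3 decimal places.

-2.030

With a constant price, Q₁ = 10100.35/18.95 = 533.000 and Q₂ = 6077.27/18.95 = 320.700 (equivalently, work directly with expenditure since P cancels).
Midpoint %ΔQ = (6077.27 − 10100.35)/8088.81 = -0.49736; midpoint %ΔI = (53280 − 41650)/47465 = 0.24502.
η = -0.49736 / 0.24502 = -2.030.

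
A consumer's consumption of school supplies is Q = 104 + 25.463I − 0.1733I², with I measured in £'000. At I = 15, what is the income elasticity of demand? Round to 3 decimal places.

0.680

At I = 15: Q = 446.9525.
dQ/dI = 25.463 − 0.3466I = 20.26400.
η = (dQ/dI)·(I/Q) = 20.26400 × (15/446.9525) = 0.680.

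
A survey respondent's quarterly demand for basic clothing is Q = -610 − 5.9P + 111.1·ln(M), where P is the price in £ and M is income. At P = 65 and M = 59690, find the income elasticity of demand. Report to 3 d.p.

0.487

At P = 65, M = 59690: Q = 228.258.
Holding P constant, ∂Q/∂M = 111.1/M = 0.00186128.
η_M = (∂Q/∂M)·(M/Q) = 0.00186128 × (59690/228.258) = 0.487.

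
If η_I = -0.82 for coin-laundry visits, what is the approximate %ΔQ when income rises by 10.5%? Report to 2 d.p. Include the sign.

-8.61%

%ΔQ ≈ η × %ΔI = -0.82 × 10.5% = -8.61%.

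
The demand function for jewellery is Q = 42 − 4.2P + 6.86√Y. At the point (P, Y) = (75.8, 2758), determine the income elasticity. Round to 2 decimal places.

At P = 75.8, Y = 2758: Q = 83.904.
Holding P constant, ∂Q/∂Y = 6.86/(2√Y) = 0.0653126.
η_Y = (∂Q/∂Y)·(Y/Q) = 0.0653126 × (2758/83.904) = 2.15.

2.15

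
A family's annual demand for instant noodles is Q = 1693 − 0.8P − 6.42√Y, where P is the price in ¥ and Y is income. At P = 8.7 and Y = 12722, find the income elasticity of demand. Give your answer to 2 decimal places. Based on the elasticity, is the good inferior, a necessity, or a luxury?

At P = 8.7, Y = 12722: Q = 961.916.
Holding P constant, ∂Q/∂Y = -6.42/(2√Y) = -0.0284595.
η_Y = (∂Q/∂Y)·(Y/Q) = -0.0284595 × (12722/961.916) = -0.38.
Since η < 0, this is an inferior good.

-0.38 (inferior good)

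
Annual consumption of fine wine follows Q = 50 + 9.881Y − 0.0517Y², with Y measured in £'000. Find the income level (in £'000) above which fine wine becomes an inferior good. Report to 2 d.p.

dQ/dY = 9.881 − 0.1034Y.
The good is inferior where dQ/dY < 0. Setting dQ/dY = 0 gives Y = 9.881 / 0.1034 = 95.56.

95.56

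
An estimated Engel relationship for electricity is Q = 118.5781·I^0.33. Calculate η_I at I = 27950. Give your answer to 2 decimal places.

For Q = A·I^β the income elasticity is constant and equal to β.
Here β = 0.33, so η = 0.33.

0.33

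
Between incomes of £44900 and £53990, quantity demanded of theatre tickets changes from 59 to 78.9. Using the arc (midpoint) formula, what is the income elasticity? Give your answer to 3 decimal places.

1.570

ΔQ = 78.9 − 59 = 19.9; midpoint Q̄ = (59 + 78.9)/2 = 68.95.
ΔI = 53990 − 44900 = 9090; midpoint Ī = (44900 + 53990)/2 = 49445.
η = (ΔQ/Q̄) ÷ (ΔI/Ī) = (19.9/68.95) ÷ (9090/49445) = 1.570.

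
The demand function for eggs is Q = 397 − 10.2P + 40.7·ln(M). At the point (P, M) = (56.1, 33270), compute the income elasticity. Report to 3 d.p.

At P = 56.1, M = 33270: Q = 248.565.
Holding P constant, ∂Q/∂M = 40.7/M = 0.00122332.
η_M = (∂Q/∂M)·(M/Q) = 0.00122332 × (33270/248.565) = 0.164.

0.164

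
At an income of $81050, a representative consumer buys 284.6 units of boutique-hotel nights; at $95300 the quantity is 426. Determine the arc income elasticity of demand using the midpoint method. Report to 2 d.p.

2.46

ΔQ = 426 − 284.6 = 141.4; midpoint Q̄ = (284.6 + 426)/2 = 355.3.
ΔI = 95300 − 81050 = 14250; midpoint Ī = (81050 + 95300)/2 = 88175.
η = (ΔQ/Q̄) ÷ (ΔI/Ī) = (141.4/355.3) ÷ (14250/88175) = 2.46.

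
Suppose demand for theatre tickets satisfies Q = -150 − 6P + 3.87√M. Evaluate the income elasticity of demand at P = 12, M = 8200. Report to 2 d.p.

1.36

At P = 12, M = 8200: Q = 128.443.
Holding P constant, ∂Q/∂M = 3.87/(2√M) = 0.0213685.
η_M = (∂Q/∂M)·(M/Q) = 0.0213685 × (8200/128.443) = 1.36.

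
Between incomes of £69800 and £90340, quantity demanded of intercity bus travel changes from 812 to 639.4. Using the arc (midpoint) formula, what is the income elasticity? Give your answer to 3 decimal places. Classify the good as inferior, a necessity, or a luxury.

-0.927 (inferior good)

ΔQ = 639.4 − 812 = -172.6; midpoint Q̄ = (812 + 639.4)/2 = 725.7.
ΔI = 90340 − 69800 = 20540; midpoint Ī = (69800 + 90340)/2 = 80070.
η = (ΔQ/Q̄) ÷ (ΔI/Ī) = (-172.6/725.7) ÷ (20540/80070) = -0.927.
η < 0 ⇒ inferior good.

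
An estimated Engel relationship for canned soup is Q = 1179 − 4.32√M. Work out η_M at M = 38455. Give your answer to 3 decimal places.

At M = 38455: Q = 331.850.
dQ/dM = -4.32/(2√M) = -0.0110148 at this income.
η = (dQ/dM)·(M/Q) = -0.0110148 × (38455/331.850) = -1.276.

-1.276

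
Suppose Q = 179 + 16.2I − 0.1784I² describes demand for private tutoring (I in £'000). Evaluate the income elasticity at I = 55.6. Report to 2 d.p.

-0.38

At I = 55.6: Q = 528.2214.
dQ/dI = 16.2 − 0.3568I = -3.63808.
η = (dQ/dI)·(I/Q) = -3.63808 × (55.6/528.2214) = -0.38.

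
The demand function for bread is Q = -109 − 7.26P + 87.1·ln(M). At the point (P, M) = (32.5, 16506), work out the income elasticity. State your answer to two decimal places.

At P = 32.5, M = 16506: Q = 500.920.
Holding P constant, ∂Q/∂M = 87.1/M = 0.00527687.
η_M = (∂Q/∂M)·(M/Q) = 0.00527687 × (16506/500.920) = 0.17.

0.17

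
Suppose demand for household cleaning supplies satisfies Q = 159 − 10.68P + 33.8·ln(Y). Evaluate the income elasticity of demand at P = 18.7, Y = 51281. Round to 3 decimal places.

At P = 18.7, Y = 51281: Q = 325.848.
Holding P constant, ∂Q/∂Y = 33.8/Y = 0.000659114.
η_Y = (∂Q/∂Y)·(Y/Q) = 0.000659114 × (51281/325.848) = 0.104.

0.104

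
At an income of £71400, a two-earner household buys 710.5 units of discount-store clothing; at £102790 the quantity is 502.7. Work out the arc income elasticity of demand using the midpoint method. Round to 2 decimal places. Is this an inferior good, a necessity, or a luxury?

ΔQ = 502.7 − 710.5 = -207.8; midpoint Q̄ = (710.5 + 502.7)/2 = 606.6.
ΔI = 102790 − 71400 = 31390; midpoint Ī = (71400 + 102790)/2 = 87095.
η = (ΔQ/Q̄) ÷ (ΔI/Ī) = (-207.8/606.6) ÷ (31390/87095) = -0.95.
η < 0 ⇒ inferior good.

-0.95 (inferior good)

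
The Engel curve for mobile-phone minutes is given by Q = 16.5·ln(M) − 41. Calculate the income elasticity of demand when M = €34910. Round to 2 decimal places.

0.13

At M = 34910: Q = 131.599.
dQ/dM = 16.5/M = 0.000472644 at this income.
η = (dQ/dM)·(M/Q) = 0.000472644 × (34910/131.599) = 0.13.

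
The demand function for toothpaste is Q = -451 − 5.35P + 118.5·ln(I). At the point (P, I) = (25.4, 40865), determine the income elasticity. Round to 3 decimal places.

0.177

At P = 25.4, I = 40865: Q = 671.346.
Holding P constant, ∂Q/∂I = 118.5/I = 0.00289979.
η_I = (∂Q/∂I)·(I/Q) = 0.00289979 × (40865/671.346) = 0.177.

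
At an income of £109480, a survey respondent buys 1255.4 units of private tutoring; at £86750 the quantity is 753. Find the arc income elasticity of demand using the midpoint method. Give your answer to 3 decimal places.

ΔQ = 753 − 1255.4 = -502.4; midpoint Q̄ = (1255.4 + 753)/2 = 1004.2.
ΔI = 86750 − 109480 = -22730; midpoint Ī = (109480 + 86750)/2 = 98115.
η = (ΔQ/Q̄) ÷ (ΔI/Ī) = (-502.4/1004.2) ÷ (-22730/98115) = 2.160.

2.160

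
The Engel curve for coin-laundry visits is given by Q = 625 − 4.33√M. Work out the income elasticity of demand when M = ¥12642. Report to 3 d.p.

-1.762

At M = 12642: Q = 138.149.
dQ/dM = -4.33/(2√M) = -0.0192553 at this income.
η = (dQ/dM)·(M/Q) = -0.0192553 × (12642/138.149) = -1.762.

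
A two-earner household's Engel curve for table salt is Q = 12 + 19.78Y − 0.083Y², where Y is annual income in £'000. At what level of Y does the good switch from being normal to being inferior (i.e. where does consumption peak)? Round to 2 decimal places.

119.16

dQ/dY = 19.78 − 0.166Y.
The good is inferior where dQ/dY < 0. Setting dQ/dY = 0 gives Y = 19.78 / 0.166 = 119.16.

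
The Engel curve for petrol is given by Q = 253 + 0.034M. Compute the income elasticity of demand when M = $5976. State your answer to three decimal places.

0.445

At M = 5976: Q = 456.184.
dQ/dM = 0.034.
η = (dQ/dM)·(M/Q) = 0.034 × (5976/456.184) = 0.445.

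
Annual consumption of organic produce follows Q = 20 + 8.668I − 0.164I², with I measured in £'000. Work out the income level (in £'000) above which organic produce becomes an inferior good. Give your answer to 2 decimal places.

dQ/dI = 8.668 − 0.328I.
The good is inferior where dQ/dI < 0. Setting dQ/dI = 0 gives I = 8.668 / 0.328 = 26.43.

26.43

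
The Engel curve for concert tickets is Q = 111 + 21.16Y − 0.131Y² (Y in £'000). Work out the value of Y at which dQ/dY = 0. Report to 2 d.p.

dQ/dY = 21.16 − 0.262Y.
The good is inferior where dQ/dY < 0. Setting dQ/dY = 0 gives Y = 21.16 / 0.262 = 80.76.

80.76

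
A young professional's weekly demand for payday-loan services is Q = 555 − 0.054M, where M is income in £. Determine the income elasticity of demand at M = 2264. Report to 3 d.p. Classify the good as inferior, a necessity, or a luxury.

At M = 2264: Q = 432.744.
dQ/dM = −0.054.
η = (dQ/dM)·(M/Q) = -0.054 × (2264/432.744) = -0.283.
Since η < 0, the good is an inferior good.

-0.283 (inferior good)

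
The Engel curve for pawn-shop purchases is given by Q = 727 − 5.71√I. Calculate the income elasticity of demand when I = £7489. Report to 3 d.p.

-1.061

At I = 7489: Q = 232.862.
dQ/dI = -5.71/(2√I) = -0.0329909 at this income.
η = (dQ/dI)·(I/Q) = -0.0329909 × (7489/232.862) = -1.061.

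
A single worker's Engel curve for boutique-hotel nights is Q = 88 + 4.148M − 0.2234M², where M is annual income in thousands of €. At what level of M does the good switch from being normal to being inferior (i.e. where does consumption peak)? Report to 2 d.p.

9.28

dQ/dM = 4.148 − 0.4468M.
The good is inferior where dQ/dM < 0. Setting dQ/dM = 0 gives M = 4.148 / 0.4468 = 9.28.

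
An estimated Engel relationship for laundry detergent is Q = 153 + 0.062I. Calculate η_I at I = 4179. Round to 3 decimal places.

0.629

At I = 4179: Q = 412.098.
dQ/dI = 0.062.
η = (dQ/dI)·(I/Q) = 0.062 × (4179/412.098) = 0.629.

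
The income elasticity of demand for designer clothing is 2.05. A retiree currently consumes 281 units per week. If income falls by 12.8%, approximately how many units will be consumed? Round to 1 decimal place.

%ΔQ ≈ η × %ΔI = 2.05 × (-12.8%) = -26.24%.
New Q ≈ 281 × (1 − 0.2624) = 207.3.

207.3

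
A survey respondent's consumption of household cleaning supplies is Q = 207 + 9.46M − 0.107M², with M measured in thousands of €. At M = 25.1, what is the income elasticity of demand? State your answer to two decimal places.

0.27

At M = 25.1: Q = 377.0349.
dQ/dM = 9.46 − 0.214M = 4.08860.
η = (dQ/dM)·(M/Q) = 4.08860 × (25.1/377.0349) = 0.27.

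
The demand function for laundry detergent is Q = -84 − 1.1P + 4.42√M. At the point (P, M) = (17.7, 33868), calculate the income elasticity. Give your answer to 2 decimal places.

0.57

At P = 17.7, M = 33868: Q = 709.954.
Holding P constant, ∂Q/∂M = 4.42/(2√M) = 0.0120087.
η_M = (∂Q/∂M)·(M/Q) = 0.0120087 × (33868/709.954) = 0.57.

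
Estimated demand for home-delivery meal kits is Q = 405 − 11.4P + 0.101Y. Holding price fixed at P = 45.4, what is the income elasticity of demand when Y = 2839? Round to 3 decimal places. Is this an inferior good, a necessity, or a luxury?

At P = 45.4, Y = 2839: Q = 174.179.
Holding P constant, ∂Q/∂Y = 0.101.
η_Y = (∂Q/∂Y)·(Y/Q) = 0.101 × (2839/174.179) = 1.646.
Since η > 1, this is a luxury.

1.646 (luxury)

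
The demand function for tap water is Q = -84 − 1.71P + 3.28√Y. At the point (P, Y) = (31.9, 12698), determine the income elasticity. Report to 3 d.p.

0.800

At P = 31.9, Y = 12698: Q = 231.059.
Holding P constant, ∂Q/∂Y = 3.28/(2√Y) = 0.0145538.
η_Y = (∂Q/∂Y)·(Y/Q) = 0.0145538 × (12698/231.059) = 0.800.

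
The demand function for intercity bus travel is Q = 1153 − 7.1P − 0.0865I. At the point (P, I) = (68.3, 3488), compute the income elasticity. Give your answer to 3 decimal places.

At P = 68.3, I = 3488: Q = 366.358.
Holding P constant, ∂Q/∂I = −0.0865.
η_I = (∂Q/∂I)·(I/Q) = -0.0865 × (3488/366.358) = -0.824.

-0.824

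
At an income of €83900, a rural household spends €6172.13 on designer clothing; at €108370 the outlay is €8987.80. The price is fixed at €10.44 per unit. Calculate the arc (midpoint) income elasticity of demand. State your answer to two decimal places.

With a constant price, Q₁ = 6172.13/10.44 = 591.200 and Q₂ = 8987.80/10.44 = 860.900 (equivalently, work directly with expenditure since P cancels).
Midpoint %ΔQ = (8987.80 − 6172.13)/7579.97 = 0.37146; midpoint %ΔI = (108370 − 83900)/96135 = 0.25454.
η = 0.37146 / 0.25454 = 1.46.

1.46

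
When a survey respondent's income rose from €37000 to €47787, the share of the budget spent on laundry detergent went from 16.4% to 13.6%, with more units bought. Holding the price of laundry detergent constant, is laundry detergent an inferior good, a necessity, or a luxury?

Quantity rises but the budget share falls as income rises, so 0 < η < 1.

necessity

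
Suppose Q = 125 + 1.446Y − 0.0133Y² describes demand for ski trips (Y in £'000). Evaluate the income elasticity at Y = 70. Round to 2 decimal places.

At Y = 70: Q = 161.0500.
dQ/dY = 1.446 − 0.0266Y = -0.41600.
η = (dQ/dY)·(Y/Q) = -0.41600 × (70/161.0500) = -0.18.

-0.18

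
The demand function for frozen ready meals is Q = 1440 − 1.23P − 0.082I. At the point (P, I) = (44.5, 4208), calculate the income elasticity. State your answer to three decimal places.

-0.332

At P = 44.5, I = 4208: Q = 1040.209.
Holding P constant, ∂Q/∂I = −0.082.
η_I = (∂Q/∂I)·(I/Q) = -0.082 × (4208/1040.209) = -0.332.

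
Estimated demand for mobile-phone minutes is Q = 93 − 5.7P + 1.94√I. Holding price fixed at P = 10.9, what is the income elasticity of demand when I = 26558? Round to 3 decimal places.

At P = 10.9, I = 26558: Q = 347.025.
Holding P constant, ∂Q/∂I = 1.94/(2√I) = 0.00595215.
η_I = (∂Q/∂I)·(I/Q) = 0.00595215 × (26558/347.025) = 0.456.

0.456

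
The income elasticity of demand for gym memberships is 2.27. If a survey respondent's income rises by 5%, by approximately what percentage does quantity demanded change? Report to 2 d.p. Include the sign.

11.35%

%ΔQ ≈ η × %ΔI = 2.27 × 5% = 11.35%.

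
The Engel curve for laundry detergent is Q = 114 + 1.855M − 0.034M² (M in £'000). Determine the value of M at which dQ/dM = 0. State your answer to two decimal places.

dQ/dM = 1.855 − 0.068M.
The good is inferior where dQ/dM < 0. Setting dQ/dM = 0 gives M = 1.855 / 0.068 = 27.28.

27.28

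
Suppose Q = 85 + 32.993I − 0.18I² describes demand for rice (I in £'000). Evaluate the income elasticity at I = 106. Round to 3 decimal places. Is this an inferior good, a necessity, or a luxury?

At I = 106: Q = 1559.7780.
dQ/dI = 32.993 − 0.36I = -5.16700.
η = (dQ/dI)·(I/Q) = -5.16700 × (106/1559.7780) = -0.351.
η < 0 ⇒ inferior good.

-0.351 (inferior good)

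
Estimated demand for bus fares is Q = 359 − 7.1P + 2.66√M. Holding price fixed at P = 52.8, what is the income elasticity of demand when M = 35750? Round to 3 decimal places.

0.516

At P = 52.8, M = 35750: Q = 487.064.
Holding P constant, ∂Q/∂M = 2.66/(2√M) = 0.00703418.
η_M = (∂Q/∂M)·(M/Q) = 0.00703418 × (35750/487.064) = 0.516.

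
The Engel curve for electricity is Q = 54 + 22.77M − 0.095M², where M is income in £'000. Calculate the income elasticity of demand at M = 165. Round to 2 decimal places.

At M = 165: Q = 1224.6750.
dQ/dM = 22.77 − 0.19M = -8.58000.
η = (dQ/dM)·(M/Q) = -8.58000 × (165/1224.6750) = -1.16.

-1.16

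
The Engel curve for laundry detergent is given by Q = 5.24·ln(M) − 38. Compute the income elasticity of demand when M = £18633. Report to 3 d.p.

0.387

At M = 18633: Q = 13.523.
dQ/dM = 5.24/M = 0.000281221 at this income.
η = (dQ/dM)·(M/Q) = 0.000281221 × (18633/13.523) = 0.387.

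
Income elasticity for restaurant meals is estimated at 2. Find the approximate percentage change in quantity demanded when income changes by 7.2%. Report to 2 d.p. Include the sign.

%ΔQ ≈ η × %ΔI = 2 × 7.2% = 14.40%.

14.40%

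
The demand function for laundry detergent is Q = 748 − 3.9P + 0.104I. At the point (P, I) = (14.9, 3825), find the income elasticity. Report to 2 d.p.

At P = 14.9, I = 3825: Q = 1087.690.
Holding P constant, ∂Q/∂I = 0.104.
η_I = (∂Q/∂I)·(I/Q) = 0.104 × (3825/1087.690) = 0.37.

0.37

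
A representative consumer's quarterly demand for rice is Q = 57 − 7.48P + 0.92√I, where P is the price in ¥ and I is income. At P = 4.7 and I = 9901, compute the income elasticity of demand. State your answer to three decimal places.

0.404

At P = 4.7, I = 9901: Q = 113.387.
Holding P constant, ∂Q/∂I = 0.92/(2√I) = 0.00462294.
η_I = (∂Q/∂I)·(I/Q) = 0.00462294 × (9901/113.387) = 0.404.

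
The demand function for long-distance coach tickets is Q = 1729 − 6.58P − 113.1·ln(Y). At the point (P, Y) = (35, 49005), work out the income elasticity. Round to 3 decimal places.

-0.408

At P = 35, Y = 49005: Q = 277.256.
Holding P constant, ∂Q/∂Y = -113.1/Y = -0.00230793.
η_Y = (∂Q/∂Y)·(Y/Q) = -0.00230793 × (49005/277.256) = -0.408.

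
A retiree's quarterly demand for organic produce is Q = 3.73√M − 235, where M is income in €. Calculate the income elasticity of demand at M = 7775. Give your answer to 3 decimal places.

At M = 7775: Q = 93.896.
dQ/dM = 3.73/(2√M) = 0.0211509 at this income.
η = (dQ/dM)·(M/Q) = 0.0211509 × (7775/93.896) = 1.751.

1.751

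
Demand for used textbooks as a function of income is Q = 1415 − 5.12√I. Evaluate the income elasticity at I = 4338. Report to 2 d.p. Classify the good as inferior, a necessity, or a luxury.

-0.16 (inferior good)

At I = 4338: Q = 1077.779.
dQ/dI = -5.12/(2√I) = -0.0388683 at this income.
η = (dQ/dI)·(I/Q) = -0.0388683 × (4338/1077.779) = -0.16.
Since η < 0, the good is an inferior good.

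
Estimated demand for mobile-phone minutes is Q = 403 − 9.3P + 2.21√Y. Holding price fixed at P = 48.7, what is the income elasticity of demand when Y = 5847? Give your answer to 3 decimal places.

0.710

At P = 48.7, Y = 5847: Q = 119.079.
Holding P constant, ∂Q/∂Y = 2.21/(2√Y) = 0.0144509.
η_Y = (∂Q/∂Y)·(Y/Q) = 0.0144509 × (5847/119.079) = 0.710.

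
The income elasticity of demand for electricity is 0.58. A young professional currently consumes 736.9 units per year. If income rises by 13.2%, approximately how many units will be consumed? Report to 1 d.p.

%ΔQ ≈ η × %ΔI = 0.58 × 13.2% = 7.656%.
New Q ≈ 736.9 × (1 + 0.07656) = 793.3.

793.3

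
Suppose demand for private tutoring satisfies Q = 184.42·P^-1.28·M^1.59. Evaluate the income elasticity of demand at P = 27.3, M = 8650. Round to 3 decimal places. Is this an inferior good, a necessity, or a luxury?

For a multiplicative demand Q = A·P^α·M^β, the income elasticity is β everywhere.
Here β = 1.59, so η = 1.590.
Since η > 1, this is a luxury.

1.590 (luxury)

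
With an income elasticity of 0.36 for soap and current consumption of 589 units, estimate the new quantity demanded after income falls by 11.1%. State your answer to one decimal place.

%ΔQ ≈ η × %ΔI = 0.36 × (-11.1%) = -3.996%.
New Q ≈ 589 × (1 − 0.03996) = 565.5.

565.5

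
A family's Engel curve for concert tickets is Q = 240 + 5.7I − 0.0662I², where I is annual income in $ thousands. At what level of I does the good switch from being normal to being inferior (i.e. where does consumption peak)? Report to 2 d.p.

43.05

dQ/dI = 5.7 − 0.1324I.
The good is inferior where dQ/dI < 0. Setting dQ/dI = 0 gives I = 5.7 / 0.1324 = 43.05.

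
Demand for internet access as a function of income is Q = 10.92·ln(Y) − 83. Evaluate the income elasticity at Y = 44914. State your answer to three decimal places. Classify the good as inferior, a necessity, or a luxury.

0.321 (necessity)

At Y = 44914: Q = 33.981.
dQ/dY = 10.92/Y = 0.000243131 at this income.
η = (dQ/dY)·(Y/Q) = 0.000243131 × (44914/33.981) = 0.321.
Since 0 < η < 1, the good is a necessity.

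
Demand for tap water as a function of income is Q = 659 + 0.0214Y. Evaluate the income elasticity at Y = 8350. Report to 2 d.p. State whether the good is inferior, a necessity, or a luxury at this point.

At Y = 8350: Q = 837.690.
dQ/dY = 0.0214.
η = (dQ/dY)·(Y/Q) = 0.0214 × (8350/837.690) = 0.21.
Since 0 < η < 1, the good is a necessity.

0.21 (necessity)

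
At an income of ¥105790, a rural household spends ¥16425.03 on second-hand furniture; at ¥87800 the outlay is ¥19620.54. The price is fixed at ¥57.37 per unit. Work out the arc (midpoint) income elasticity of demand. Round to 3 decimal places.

-0.954

With a constant price, Q₁ = 16425.03/57.37 = 286.300 and Q₂ = 19620.54/57.37 = 342.000 (equivalently, work directly with expenditure since P cancels).
Midpoint %ΔQ = (19620.54 − 16425.03)/18022.79 = 0.17730; midpoint %ΔI = (87800 − 105790)/96795 = -0.18586.
η = 0.17730 / -0.18586 = -0.954.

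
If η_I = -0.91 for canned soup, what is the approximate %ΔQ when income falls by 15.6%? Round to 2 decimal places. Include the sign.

14.20%

%ΔQ ≈ η × %ΔI = -0.91 × (-15.6%) = 14.20%.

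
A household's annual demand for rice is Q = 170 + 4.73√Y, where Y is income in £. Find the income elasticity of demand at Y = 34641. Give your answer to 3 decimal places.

0.419

At Y = 34641: Q = 1050.352.
dQ/dY = 4.73/(2√Y) = 0.0127068 at this income.
η = (dQ/dY)·(Y/Q) = 0.0127068 × (34641/1050.352) = 0.419.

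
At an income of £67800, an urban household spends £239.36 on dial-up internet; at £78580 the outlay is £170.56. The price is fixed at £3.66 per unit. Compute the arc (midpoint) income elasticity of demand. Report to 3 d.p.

With a constant price, Q₁ = 239.36/3.66 = 65.399 and Q₂ = 170.56/3.66 = 46.601 (equivalently, work directly with expenditure since P cancels).
Midpoint %ΔQ = (170.56 − 239.36)/204.96 = -0.33568; midpoint %ΔI = (78580 − 67800)/73190 = 0.14729.
η = -0.33568 / 0.14729 = -2.279.

-2.279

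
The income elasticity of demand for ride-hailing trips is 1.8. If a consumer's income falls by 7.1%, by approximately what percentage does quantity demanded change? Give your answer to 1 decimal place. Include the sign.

-12.8%

%ΔQ ≈ η × %ΔI = 1.8 × (-7.1%) = -12.8%.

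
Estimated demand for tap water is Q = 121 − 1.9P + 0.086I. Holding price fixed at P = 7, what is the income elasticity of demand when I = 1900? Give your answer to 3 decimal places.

At P = 7, I = 1900: Q = 271.100.
Holding P constant, ∂Q/∂I = 0.086.
η_I = (∂Q/∂I)·(I/Q) = 0.086 × (1900/271.100) = 0.603.

0.603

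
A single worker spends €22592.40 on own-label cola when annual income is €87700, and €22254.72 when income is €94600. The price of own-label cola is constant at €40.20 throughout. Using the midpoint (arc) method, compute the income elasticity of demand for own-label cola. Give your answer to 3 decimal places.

-0.199

With a constant price, Q₁ = 22592.40/40.20 = 562.000 and Q₂ = 22254.72/40.20 = 553.600 (equivalently, work directly with expenditure since P cancels).
Midpoint %ΔQ = (22254.72 − 22592.40)/22423.56 = -0.01506; midpoint %ΔI = (94600 − 87700)/91150 = 0.07570.
η = -0.01506 / 0.07570 = -0.199.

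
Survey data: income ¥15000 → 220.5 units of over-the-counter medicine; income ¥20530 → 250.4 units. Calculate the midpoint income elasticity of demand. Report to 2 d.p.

0.41

ΔQ = 250.4 − 220.5 = 29.9; midpoint Q̄ = (220.5 + 250.4)/2 = 235.45.
ΔI = 20530 − 15000 = 5530; midpoint Ī = (15000 + 20530)/2 = 17765.
η = (ΔQ/Q̄) ÷ (ΔI/Ī) = (29.9/235.45) ÷ (5530/17765) = 0.41.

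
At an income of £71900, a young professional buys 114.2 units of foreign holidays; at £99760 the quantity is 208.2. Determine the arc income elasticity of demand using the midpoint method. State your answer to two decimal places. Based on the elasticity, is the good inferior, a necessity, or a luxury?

1.80 (luxury)

ΔQ = 208.2 − 114.2 = 94; midpoint Q̄ = (114.2 + 208.2)/2 = 161.2.
ΔI = 99760 − 71900 = 27860; midpoint Ī = (71900 + 99760)/2 = 85830.
η = (ΔQ/Q̄) ÷ (ΔI/Ī) = (94/161.2) ÷ (27860/85830) = 1.80.
η > 1 ⇒ luxury.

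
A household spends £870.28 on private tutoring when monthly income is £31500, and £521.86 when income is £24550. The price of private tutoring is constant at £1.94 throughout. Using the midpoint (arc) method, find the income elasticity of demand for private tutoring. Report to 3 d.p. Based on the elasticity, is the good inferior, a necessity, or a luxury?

With a constant price, Q₁ = 870.28/1.94 = 448.598 and Q₂ = 521.86/1.94 = 269.000 (equivalently, work directly with expenditure since P cancels).
Midpoint %ΔQ = (521.86 − 870.28)/696.07 = -0.50055; midpoint %ΔI = (24550 − 31500)/28025 = -0.24799.
η = -0.50055 / -0.24799 = 2.018.
η > 1 ⇒ luxury.

2.018 (luxury)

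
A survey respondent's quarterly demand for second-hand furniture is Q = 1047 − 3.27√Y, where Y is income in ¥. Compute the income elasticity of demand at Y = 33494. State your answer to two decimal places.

-0.67

At Y = 33494: Q = 448.545.
dQ/dY = -3.27/(2√Y) = -0.00893376 at this income.
η = (dQ/dY)·(Y/Q) = -0.00893376 × (33494/448.545) = -0.67.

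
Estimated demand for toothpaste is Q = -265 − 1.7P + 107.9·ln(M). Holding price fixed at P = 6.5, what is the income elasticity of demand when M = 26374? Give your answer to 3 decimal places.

At P = 6.5, M = 26374: Q = 822.386.
Holding P constant, ∂Q/∂M = 107.9/M = 0.00409115.
η_M = (∂Q/∂M)·(M/Q) = 0.00409115 × (26374/822.386) = 0.131.

0.131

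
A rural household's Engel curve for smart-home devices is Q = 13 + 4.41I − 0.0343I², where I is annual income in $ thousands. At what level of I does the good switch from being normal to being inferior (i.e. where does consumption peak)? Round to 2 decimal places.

dQ/dI = 4.41 − 0.0686I.
The good is inferior where dQ/dI < 0. Setting dQ/dI = 0 gives I = 4.41 / 0.0686 = 64.29.

64.29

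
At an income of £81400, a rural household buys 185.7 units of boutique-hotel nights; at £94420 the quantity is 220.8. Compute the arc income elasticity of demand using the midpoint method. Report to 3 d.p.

ΔQ = 220.8 − 185.7 = 35.1; midpoint Q̄ = (185.7 + 220.8)/2 = 203.25.
ΔI = 94420 − 81400 = 13020; midpoint Ī = (81400 + 94420)/2 = 87910.
η = (ΔQ/Q̄) ÷ (ΔI/Ī) = (35.1/203.25) ÷ (13020/87910) = 1.166.

1.166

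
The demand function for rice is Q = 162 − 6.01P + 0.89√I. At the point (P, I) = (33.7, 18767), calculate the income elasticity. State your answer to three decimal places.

0.749

At P = 33.7, I = 18767: Q = 81.387.
Holding P constant, ∂Q/∂I = 0.89/(2√I) = 0.00324835.
η_I = (∂Q/∂I)·(I/Q) = 0.00324835 × (18767/81.387) = 0.749.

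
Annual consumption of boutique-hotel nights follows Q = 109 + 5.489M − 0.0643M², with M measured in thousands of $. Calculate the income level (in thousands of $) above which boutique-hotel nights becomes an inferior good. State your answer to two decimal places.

dQ/dM = 5.489 − 0.1286M.
The good is inferior where dQ/dM < 0. Setting dQ/dM = 0 gives M = 5.489 / 0.1286 = 42.68.

42.68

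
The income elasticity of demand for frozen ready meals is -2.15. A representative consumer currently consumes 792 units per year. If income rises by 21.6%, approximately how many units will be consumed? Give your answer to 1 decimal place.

%ΔQ ≈ η × %ΔI = -2.15 × 21.6% = -46.44%.
New Q ≈ 792 × (1 − 0.4644) = 424.2.

424.2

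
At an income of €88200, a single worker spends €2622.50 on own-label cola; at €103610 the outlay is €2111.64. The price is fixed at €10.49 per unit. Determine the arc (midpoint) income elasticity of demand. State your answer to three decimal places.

-1.343

With a constant price, Q₁ = 2622.50/10.49 = 250.000 and Q₂ = 2111.64/10.49 = 201.300 (equivalently, work directly with expenditure since P cancels).
Midpoint %ΔQ = (2111.64 − 2622.50)/2367.07 = -0.21582; midpoint %ΔI = (103610 − 88200)/95905 = 0.16068.
η = -0.21582 / 0.16068 = -1.343.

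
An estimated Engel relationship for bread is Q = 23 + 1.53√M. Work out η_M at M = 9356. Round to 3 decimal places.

0.433

At M = 9356: Q = 170.991.
dQ/dM = 1.53/(2√M) = 0.0079089 at this income.
η = (dQ/dM)·(M/Q) = 0.0079089 × (9356/170.991) = 0.433.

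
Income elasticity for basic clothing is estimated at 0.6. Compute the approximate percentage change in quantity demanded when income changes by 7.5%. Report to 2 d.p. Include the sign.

%ΔQ ≈ η × %ΔI = 0.6 × 7.5% = 4.50%.

4.50%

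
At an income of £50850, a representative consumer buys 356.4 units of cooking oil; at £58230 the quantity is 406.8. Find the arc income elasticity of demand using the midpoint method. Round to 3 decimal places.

ΔQ = 406.8 − 356.4 = 50.4; midpoint Q̄ = (356.4 + 406.8)/2 = 381.6.
ΔI = 58230 − 50850 = 7380; midpoint Ī = (50850 + 58230)/2 = 54540.
η = (ΔQ/Q̄) ÷ (ΔI/Ī) = (50.4/381.6) ÷ (7380/54540) = 0.976.

0.976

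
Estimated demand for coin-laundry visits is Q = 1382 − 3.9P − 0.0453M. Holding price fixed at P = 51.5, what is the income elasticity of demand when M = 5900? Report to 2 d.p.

-0.29

At P = 51.5, M = 5900: Q = 913.880.
Holding P constant, ∂Q/∂M = −0.0453.
η_M = (∂Q/∂M)·(M/Q) = -0.0453 × (5900/913.880) = -0.29.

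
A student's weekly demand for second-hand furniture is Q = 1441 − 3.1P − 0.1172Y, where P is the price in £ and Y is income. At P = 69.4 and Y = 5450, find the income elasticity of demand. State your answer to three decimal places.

At P = 69.4, Y = 5450: Q = 587.120.
Holding P constant, ∂Q/∂Y = −0.1172.
η_Y = (∂Q/∂Y)·(Y/Q) = -0.1172 × (5450/587.120) = -1.088.

-1.088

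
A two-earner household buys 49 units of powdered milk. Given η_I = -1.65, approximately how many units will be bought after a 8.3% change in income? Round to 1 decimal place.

%ΔQ ≈ η × %ΔI = -1.65 × 8.3% = -13.695%.
New Q ≈ 49 × (1 − 0.13695) = 42.3.

42.3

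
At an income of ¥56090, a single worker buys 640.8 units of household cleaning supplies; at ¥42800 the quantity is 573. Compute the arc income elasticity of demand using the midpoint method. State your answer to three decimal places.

0.416

ΔQ = 573 − 640.8 = -67.8; midpoint Q̄ = (640.8 + 573)/2 = 606.9.
ΔI = 42800 − 56090 = -13290; midpoint Ī = (56090 + 42800)/2 = 49445.
η = (ΔQ/Q̄) ÷ (ΔI/Ī) = (-67.8/606.9) ÷ (-13290/49445) = 0.416.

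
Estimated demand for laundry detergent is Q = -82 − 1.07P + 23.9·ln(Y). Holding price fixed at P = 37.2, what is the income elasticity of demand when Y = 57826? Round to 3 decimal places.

At P = 37.2, Y = 57826: Q = 140.264.
Holding P constant, ∂Q/∂Y = 23.9/Y = 0.000413309.
η_Y = (∂Q/∂Y)·(Y/Q) = 0.000413309 × (57826/140.264) = 0.170.

0.170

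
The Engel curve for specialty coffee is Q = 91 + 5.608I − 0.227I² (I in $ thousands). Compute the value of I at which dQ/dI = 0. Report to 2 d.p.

dQ/dI = 5.608 − 0.454I.
The good is inferior where dQ/dI < 0. Setting dQ/dI = 0 gives I = 5.608 / 0.454 = 12.35.

12.35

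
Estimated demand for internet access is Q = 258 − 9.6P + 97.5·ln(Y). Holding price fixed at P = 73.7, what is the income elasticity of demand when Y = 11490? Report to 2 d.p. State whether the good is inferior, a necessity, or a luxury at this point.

At P = 73.7, Y = 11490: Q = 462.030.
Holding P constant, ∂Q/∂Y = 97.5/Y = 0.00848564.
η_Y = (∂Q/∂Y)·(Y/Q) = 0.00848564 × (11490/462.030) = 0.21.
Since 0 < η < 1, this is a necessity.

0.21 (necessity)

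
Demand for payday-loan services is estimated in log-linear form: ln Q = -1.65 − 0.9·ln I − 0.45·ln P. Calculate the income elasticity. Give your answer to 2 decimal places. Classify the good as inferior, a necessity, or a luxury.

-0.90 (inferior good)

In a log-linear demand, the coefficient on ln I is the income elasticity.
So η = -0.90.
η < 0 ⇒ inferior good.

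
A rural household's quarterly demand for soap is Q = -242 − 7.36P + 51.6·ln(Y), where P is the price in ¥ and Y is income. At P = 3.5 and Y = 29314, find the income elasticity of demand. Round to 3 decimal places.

At P = 3.5, Y = 29314: Q = 262.988.
Holding P constant, ∂Q/∂Y = 51.6/Y = 0.00176025.
η_Y = (∂Q/∂Y)·(Y/Q) = 0.00176025 × (29314/262.988) = 0.196.

0.196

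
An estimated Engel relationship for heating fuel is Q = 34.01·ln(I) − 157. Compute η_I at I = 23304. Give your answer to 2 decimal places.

0.18

At I = 23304: Q = 185.017.
dQ/dI = 34.01/I = 0.00145941 at this income.
η = (dQ/dI)·(I/Q) = 0.00145941 × (23304/185.017) = 0.18.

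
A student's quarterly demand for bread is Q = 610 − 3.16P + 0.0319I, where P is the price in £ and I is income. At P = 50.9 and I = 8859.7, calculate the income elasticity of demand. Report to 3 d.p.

At P = 50.9, I = 8859.7: Q = 731.780.
Holding P constant, ∂Q/∂I = 0.0319.
η_I = (∂Q/∂I)·(I/Q) = 0.0319 × (8859.7/731.780) = 0.386.

0.386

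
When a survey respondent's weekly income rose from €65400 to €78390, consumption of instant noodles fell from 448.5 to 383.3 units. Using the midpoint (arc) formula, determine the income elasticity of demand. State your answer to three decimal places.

-0.868

ΔQ = 383.3 − 448.5 = -65.2; midpoint Q̄ = (448.5 + 383.3)/2 = 415.9.
ΔI = 78390 − 65400 = 12990; midpoint Ī = (65400 + 78390)/2 = 71895.
η = (ΔQ/Q̄) ÷ (ΔI/Ī) = (-65.2/415.9) ÷ (12990/71895) = -0.868.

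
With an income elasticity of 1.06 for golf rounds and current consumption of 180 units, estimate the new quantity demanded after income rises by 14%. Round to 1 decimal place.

%ΔQ ≈ η × %ΔI = 1.06 × 14% = 14.84%.
New Q ≈ 180 × (1 + 0.1484) = 206.7.

206.7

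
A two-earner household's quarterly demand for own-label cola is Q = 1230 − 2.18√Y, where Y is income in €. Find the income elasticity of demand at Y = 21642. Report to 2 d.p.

-0.18

At Y = 21642: Q = 909.295.
dQ/dY = -2.18/(2√Y) = -0.00740931 at this income.
η = (dQ/dY)·(Y/Q) = -0.00740931 × (21642/909.295) = -0.18.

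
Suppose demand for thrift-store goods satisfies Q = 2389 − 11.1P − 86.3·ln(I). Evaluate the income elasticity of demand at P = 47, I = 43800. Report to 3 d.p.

-0.091

At P = 47, I = 43800: Q = 944.978.
Holding P constant, ∂Q/∂I = -86.3/I = -0.00197032.
η_I = (∂Q/∂I)·(I/Q) = -0.00197032 × (43800/944.978) = -0.091.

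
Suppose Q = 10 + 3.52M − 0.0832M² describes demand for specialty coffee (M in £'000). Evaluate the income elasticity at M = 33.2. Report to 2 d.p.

-1.89

At M = 33.2: Q = 35.1576.
dQ/dM = 3.52 − 0.1664M = -2.00448.
η = (dQ/dM)·(M/Q) = -2.00448 × (33.2/35.1576) = -1.89.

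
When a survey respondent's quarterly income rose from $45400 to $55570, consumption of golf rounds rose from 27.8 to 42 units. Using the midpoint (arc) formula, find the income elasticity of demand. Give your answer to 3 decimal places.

2.020

ΔQ = 42 − 27.8 = 14.2; midpoint Q̄ = (27.8 + 42)/2 = 34.9.
ΔI = 55570 − 45400 = 10170; midpoint Ī = (45400 + 55570)/2 = 50485.
η = (ΔQ/Q̄) ÷ (ΔI/Ī) = (14.2/34.9) ÷ (10170/50485) = 2.020.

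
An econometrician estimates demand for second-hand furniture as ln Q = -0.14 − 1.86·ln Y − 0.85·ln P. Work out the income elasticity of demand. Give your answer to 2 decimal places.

-1.86

In a log-linear demand, the coefficient on ln Y is the income elasticity.
So η = -1.86.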